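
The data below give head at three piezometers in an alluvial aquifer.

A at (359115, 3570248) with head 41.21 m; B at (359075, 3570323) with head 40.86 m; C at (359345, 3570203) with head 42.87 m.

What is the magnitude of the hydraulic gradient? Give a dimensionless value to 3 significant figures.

Taking A as reference: B−A = (-40, 75, -0.35); C−A = (230, -45, +1.66).
Solve a·Δx + b·Δy = Δh: det = (-40)·(-45) − 230·75 = -15450.
∂h/∂x = [(-0.35)·(-45) − (+1.66)·75] / -15450 = +0.007039
∂h/∂y = [(-40)·(+1.66) − 230·(-0.35)] / -15450 = -0.0009126
|∇h| = √(0.007039² + -0.0009126²) = 0.007098

0.00710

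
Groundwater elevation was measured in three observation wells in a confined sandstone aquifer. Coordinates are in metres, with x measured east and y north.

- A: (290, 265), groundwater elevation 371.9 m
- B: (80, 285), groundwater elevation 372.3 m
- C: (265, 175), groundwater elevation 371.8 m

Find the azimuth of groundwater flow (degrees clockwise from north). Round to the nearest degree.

132°

Differences from A: to B (Δx, Δy, Δh) = (-210, 20, +0.4); to C = (-25, -90, -0.1).
Solve a·Δx + b·Δy = Δh: det = (-210)·(-90) − (-25)·20 = 19400.
∂h/∂x = [(+0.4)·(-90) − (-0.1)·20] / 19400 = -0.001753
∂h/∂y = [(-210)·(-0.1) − (-25)·(+0.4)] / 19400 = +0.001598
Flow direction (−∇h) has components (+0.001753 E, -0.001598 N).
Azimuth = atan2(E, N) = atan2(+0.001753, -0.001598) = 132.4° ≈ 132°.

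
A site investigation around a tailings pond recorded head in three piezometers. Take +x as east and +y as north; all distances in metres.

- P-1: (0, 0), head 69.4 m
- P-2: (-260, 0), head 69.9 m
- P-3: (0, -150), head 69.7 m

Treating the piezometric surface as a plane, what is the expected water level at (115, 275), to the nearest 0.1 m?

68.6 m

∂h/∂x = (69.9 − 69.4) / (-260 − 0) = -0.001923
∂h/∂y = (69.7 − 69.4) / (-150 − 0) = -0.002000
h(115, 275) = 69.4 + (-0.001923)·(115) + (-0.002000)·(275) = 69.4 -0.221 -0.550 = 68.629 m.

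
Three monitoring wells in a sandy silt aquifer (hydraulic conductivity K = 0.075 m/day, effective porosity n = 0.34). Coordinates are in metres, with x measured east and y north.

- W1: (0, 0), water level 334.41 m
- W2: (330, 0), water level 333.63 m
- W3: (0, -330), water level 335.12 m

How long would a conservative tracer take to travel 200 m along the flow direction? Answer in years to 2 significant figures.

780 years

∂h/∂x = (333.63 − 334.41) / (330 − 0) = -0.002364
∂h/∂y = (335.12 − 334.41) / (-330 − 0) = -0.002152
|∇h| = √(-0.002364² + -0.002152²) = 0.003197
Seepage velocity v = K·i/n = 0.075 × 0.003197 / 0.34 = 0.0007052 m/day.
t = 200 / 0.0007052 = 2.836e+05 days = 776 years.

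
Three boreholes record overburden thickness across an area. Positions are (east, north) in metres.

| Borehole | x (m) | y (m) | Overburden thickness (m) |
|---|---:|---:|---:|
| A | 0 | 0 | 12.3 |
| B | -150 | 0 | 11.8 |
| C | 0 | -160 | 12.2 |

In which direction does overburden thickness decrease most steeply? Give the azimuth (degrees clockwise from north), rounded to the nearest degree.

∂d/∂x = (11.8 − 12.3) / (-150 − 0) = +0.003333
∂d/∂y = (12.2 − 12.3) / (-160 − 0) = +0.0006250
Steepest decrease is along −∇f: components (-0.003333 E, -0.0006250 N).
Azimuth = atan2(-0.003333, -0.0006250) = 259.4° ≈ 259°.

259°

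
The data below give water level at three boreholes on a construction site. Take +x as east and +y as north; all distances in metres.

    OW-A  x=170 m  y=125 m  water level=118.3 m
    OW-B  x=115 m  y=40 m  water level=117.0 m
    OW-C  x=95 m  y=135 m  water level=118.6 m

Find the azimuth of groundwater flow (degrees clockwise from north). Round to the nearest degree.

With h = a·x + b·y + c and OW-A as origin, the differences give:
  (-55)·a + (-85)·b = -1.3
  (-75)·a + 10·b = +0.3
Eliminate b (×10 and ×(-85), subtract): -6925·a = 12.50 → a = ∂h/∂x = -0.001805
Back-substitute: b = ∂h/∂y = +0.01646.
Flow direction (−∇h) has components (+0.001805 E, -0.01646 N).
Azimuth = atan2(E, N) = atan2(+0.001805, -0.01646) = 173.7° ≈ 174°.

174°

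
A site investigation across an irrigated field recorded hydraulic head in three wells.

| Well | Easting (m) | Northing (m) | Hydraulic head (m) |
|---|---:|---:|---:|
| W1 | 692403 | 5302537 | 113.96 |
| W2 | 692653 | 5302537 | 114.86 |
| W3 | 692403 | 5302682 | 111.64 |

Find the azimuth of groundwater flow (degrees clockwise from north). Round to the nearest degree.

∂h/∂x = (114.86 − 113.96) / (692653 − 692403) = +0.003600
∂h/∂y = (111.64 − 113.96) / (5302682 − 5302537) = -0.01600
Flow direction (−∇h) has components (-0.003600 E, +0.01600 N).
Azimuth = atan2(E, N) = atan2(-0.003600, +0.01600) = 347.3° ≈ 347°.

347°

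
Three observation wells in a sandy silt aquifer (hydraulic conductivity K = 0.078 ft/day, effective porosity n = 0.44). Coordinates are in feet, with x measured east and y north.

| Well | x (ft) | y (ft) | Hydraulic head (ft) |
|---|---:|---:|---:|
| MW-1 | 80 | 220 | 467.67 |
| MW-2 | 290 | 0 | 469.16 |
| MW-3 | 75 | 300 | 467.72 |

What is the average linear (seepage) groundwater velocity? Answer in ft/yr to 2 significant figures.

0.54 ft/yr

Differences from MW-1: to MW-2 (Δx, Δy, Δh) = (210, -220, +1.49); to MW-3 = (-5, 80, +0.05).
Determinant of the coordinate differences = 210·80 − (-5)·(-220) = 15700.
∂h/∂x = [(+1.49)·80 − (+0.05)·(-220)] / 15700 = +0.008293
∂h/∂y = [210·(+0.05) − (-5)·(+1.49)] / 15700 = +0.001143
|∇h| = √(0.008293² + 0.001143²) = 0.008371
Seepage velocity v = K·i/n = 0.078 × 0.008371 / 0.44 = 0.001484 ft/day = 0.542 ft/yr.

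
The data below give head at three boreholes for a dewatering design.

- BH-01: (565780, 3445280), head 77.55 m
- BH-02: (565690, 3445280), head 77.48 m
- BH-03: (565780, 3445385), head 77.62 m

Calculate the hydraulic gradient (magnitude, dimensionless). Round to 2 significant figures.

∂h/∂x = (77.48 − 77.55) / (565690 − 565780) = +0.0007778
∂h/∂y = (77.62 − 77.55) / (3445385 − 3445280) = +0.0006667
|∇h| = √(0.0007778² + 0.0006667²) = 0.001024

0.0010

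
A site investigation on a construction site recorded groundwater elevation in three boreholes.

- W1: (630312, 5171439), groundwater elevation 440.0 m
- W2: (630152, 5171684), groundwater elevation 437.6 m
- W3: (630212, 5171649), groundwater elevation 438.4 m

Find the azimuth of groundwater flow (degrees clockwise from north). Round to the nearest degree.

278°

Taking W1 as reference: W2−W1 = (-160, 245, -2.4); W3−W1 = (-100, 210, -1.6).
Solve a·Δx + b·Δy = Δh: det = (-160)·210 − (-100)·245 = -9100.
∂h/∂x = [(-2.4)·210 − (-1.6)·245] / -9100 = +0.01231
∂h/∂y = [(-160)·(-1.6) − (-100)·(-2.4)] / -9100 = -0.001758
Flow direction (−∇h) has components (-0.01231 E, +0.001758 N).
Azimuth = atan2(E, N) = atan2(-0.01231, +0.001758) = 278.1° ≈ 278°.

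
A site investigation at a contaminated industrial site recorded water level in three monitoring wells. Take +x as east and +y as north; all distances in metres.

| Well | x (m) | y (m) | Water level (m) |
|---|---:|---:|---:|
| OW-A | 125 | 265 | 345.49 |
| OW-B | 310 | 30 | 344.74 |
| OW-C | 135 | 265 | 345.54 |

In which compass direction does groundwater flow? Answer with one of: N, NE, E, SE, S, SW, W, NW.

SW

With h = a·x + b·y + c and OW-A as origin, the differences give:
  185·a + (-235)·b = -0.75
  10·a + 0·b = +0.05
Eliminate b (×0 and ×(-235), subtract): 2350·a = 11.750 → a = ∂h/∂x = +0.005000
Back-substitute: b = ∂h/∂y = +0.007128.
Flow = −∇h = (-0.005000 east, -0.007128 north), which points southwest.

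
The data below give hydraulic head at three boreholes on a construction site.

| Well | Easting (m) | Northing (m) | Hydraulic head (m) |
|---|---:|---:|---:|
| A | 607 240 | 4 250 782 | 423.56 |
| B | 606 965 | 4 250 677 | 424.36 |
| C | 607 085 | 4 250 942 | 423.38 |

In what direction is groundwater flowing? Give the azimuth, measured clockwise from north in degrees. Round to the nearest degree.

Three-point gradient (reference A): Δ to B = (-275, -105, +0.80), Δ to C = (-155, 160, -0.18).
∂h/∂x = -0.001810, ∂h/∂y = -0.002878 (det = -60275).
Flow direction (−∇h) has components (+0.001810 E, +0.002878 N).
Azimuth = atan2(E, N) = atan2(+0.001810, +0.002878) = 32.2° ≈ 032°.

032°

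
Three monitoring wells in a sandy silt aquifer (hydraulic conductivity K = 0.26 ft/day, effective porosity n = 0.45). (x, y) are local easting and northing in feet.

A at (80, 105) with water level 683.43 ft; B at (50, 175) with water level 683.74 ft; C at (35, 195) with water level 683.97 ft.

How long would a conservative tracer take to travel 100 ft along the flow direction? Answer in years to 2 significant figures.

21 years

Taking A as reference: B−A = (-30, 70, +0.31); C−A = (-45, 90, +0.54).
Determinant of the coordinate differences = (-30)·90 − (-45)·70 = 450.
∂h/∂x = [(+0.31)·90 − (+0.54)·70] / 450 = -0.02200
∂h/∂y = [(-30)·(+0.54) − (-45)·(+0.31)] / 450 = -0.005000
|∇h| = √(-0.02200² + -0.005000²) = 0.02256
Seepage velocity v = K·i/n = 0.26 × 0.02256 / 0.45 = 0.01303 ft/day.
t = 100 / 0.01303 = 7675 days = 21 years.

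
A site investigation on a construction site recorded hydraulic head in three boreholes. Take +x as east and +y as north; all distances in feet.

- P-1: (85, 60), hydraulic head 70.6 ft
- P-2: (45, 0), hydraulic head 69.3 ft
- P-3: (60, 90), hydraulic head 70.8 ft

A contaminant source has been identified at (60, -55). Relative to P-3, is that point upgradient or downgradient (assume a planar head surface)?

downgradient

Differences from P-1: to P-2 (Δx, Δy, Δh) = (-40, -60, -1.3); to P-3 = (-25, 30, +0.2).
Solve a·Δx + b·Δy = Δh: det = (-40)·30 − (-25)·(-60) = -2700.
∂h/∂x = [(-1.3)·30 − (+0.2)·(-60)] / -2700 = +0.010000
∂h/∂y = [(-40)·(+0.2) − (-25)·(-1.3)] / -2700 = +0.01500
Head at (60, -55) = 70.6 + (+0.010000)·(-25) + (+0.01500)·(-115) = 68.62 ft.
That is lower than the 70.8 ft at P-3, so the point is downgradient.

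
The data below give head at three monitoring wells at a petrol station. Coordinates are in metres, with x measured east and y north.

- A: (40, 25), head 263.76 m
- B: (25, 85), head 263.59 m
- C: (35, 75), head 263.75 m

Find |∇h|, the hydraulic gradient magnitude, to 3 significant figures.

0.0176

Three-point gradient (reference A): Δ to B = (-15, 60, -0.17), Δ to C = (-5, 50, -0.01).
∂h/∂x = +0.01756, ∂h/∂y = +0.001556 (det = -450).
|∇h| = √(0.01756² + 0.001556²) = 0.01763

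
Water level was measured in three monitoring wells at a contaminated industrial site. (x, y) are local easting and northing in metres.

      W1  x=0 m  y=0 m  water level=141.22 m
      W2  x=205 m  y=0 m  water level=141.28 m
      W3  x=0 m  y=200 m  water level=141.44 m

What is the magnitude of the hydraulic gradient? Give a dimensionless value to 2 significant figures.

∂h/∂x = (141.28 − 141.22) / (205 − 0) = +0.0002927
∂h/∂y = (141.44 − 141.22) / (200 − 0) = +0.001100
|∇h| = √(0.0002927² + 0.001100²) = 0.001138

0.0011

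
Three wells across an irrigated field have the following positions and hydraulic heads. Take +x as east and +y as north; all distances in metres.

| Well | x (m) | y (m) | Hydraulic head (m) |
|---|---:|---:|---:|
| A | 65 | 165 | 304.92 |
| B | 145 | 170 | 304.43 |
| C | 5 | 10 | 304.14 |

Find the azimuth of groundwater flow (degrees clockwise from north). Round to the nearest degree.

With h = a·x + b·y + c and A as origin, the differences give:
  80·a + 5·b = -0.49
  (-60)·a + (-155)·b = -0.78
Eliminate b (×(-155) and ×5, subtract): -12100·a = 79.850 → a = ∂h/∂x = -0.006599
Back-substitute: b = ∂h/∂y = +0.007587.
Flow direction (−∇h) has components (+0.006599 E, -0.007587 N).
Azimuth = atan2(E, N) = atan2(+0.006599, -0.007587) = 139.0° ≈ 139°.

139°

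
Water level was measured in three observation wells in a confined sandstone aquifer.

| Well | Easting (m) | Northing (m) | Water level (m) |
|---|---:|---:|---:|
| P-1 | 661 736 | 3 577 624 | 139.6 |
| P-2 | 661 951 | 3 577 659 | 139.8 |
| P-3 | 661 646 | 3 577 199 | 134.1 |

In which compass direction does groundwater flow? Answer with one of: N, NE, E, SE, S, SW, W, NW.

Differences from P-1: to P-2 (Δx, Δy, Δh) = (215, 35, +0.2); to P-3 = (-90, -425, -5.5).
Determinant of the coordinate differences = 215·(-425) − (-90)·35 = -88225.
∂h/∂x = [(+0.2)·(-425) − (-5.5)·35] / -88225 = -0.001218
∂h/∂y = [215·(-5.5) − (-90)·(+0.2)] / -88225 = +0.01320
Flow = −∇h = (+0.001218 east, -0.01320 north), which points south.

S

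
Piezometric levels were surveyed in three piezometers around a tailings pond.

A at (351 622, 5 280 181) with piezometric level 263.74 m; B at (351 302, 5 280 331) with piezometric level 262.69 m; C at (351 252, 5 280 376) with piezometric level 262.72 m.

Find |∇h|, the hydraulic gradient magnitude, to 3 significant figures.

0.0117

With h = a·x + b·y + c and A as origin, the differences give:
  (-320)·a + 150·b = -1.05
  (-370)·a + 195·b = -1.02
Eliminate b (×195 and ×150, subtract): -6900·a = -51.750 → a = ∂h/∂x = +0.007500
Back-substitute: b = ∂h/∂y = +0.009000.
|∇h| = √(0.007500² + 0.009000²) = 0.01172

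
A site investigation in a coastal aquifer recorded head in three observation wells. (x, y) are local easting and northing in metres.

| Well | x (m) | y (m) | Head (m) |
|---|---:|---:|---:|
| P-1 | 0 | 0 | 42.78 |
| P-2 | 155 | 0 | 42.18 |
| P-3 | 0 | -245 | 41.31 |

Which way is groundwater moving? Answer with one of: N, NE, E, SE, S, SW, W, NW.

SE

∂h/∂x = (42.18 − 42.78) / (155 − 0) = -0.003871
∂h/∂y = (41.31 − 42.78) / (-245 − 0) = +0.006000
Flow = −∇h = (+0.003871 east, -0.006000 north), which points southeast.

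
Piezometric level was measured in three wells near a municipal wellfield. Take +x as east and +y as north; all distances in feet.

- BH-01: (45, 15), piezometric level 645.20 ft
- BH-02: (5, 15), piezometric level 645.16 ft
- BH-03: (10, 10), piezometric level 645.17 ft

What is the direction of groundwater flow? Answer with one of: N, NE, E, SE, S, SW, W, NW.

NW

Differences from BH-01: to BH-02 (Δx, Δy, Δh) = (-40, 0, -0.04); to BH-03 = (-35, -5, -0.03).
Determinant of the coordinate differences = (-40)·(-5) − (-35)·0 = 200.
∂h/∂x = [(-0.04)·(-5) − (-0.03)·0] / 200 = +0.001000
∂h/∂y = [(-40)·(-0.03) − (-35)·(-0.04)] / 200 = -0.0010000
Flow = −∇h = (-0.001000 east, +0.0010000 north), which points northwest.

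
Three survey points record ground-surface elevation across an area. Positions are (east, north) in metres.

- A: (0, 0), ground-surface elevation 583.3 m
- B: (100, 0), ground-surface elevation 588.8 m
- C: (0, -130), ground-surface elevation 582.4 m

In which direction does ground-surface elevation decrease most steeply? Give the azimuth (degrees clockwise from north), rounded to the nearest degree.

∂z/∂x = (588.8 − 583.3) / (100 − 0) = +0.05500
∂z/∂y = (582.4 − 583.3) / (-130 − 0) = +0.006923
Steepest decrease is along −∇f: components (-0.05500 E, -0.006923 N).
Azimuth = atan2(-0.05500, -0.006923) = 262.8° ≈ 263°.

263°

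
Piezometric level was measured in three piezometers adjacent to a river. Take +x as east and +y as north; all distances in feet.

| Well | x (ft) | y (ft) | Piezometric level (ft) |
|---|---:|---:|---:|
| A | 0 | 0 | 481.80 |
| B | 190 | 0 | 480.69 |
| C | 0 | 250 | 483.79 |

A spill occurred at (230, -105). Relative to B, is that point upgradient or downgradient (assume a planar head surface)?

downgradient

∂h/∂x = (480.69 − 481.80) / (190 − 0) = -0.005842
∂h/∂y = (483.79 − 481.80) / (250 − 0) = +0.007960
Head at (230, -105) = 481.80 + (-0.005842)·(230) + (+0.007960)·(-105) = 479.62 ft.
That is lower than the 480.69 ft at B, so the point is downgradient.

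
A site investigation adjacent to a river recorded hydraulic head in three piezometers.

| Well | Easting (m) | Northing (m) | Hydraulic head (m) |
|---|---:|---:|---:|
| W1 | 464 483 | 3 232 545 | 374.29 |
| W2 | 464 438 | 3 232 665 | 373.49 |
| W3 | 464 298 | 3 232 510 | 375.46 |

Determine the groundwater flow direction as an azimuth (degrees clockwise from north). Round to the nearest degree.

Differences from W1: to W2 (Δx, Δy, Δh) = (-45, 120, -0.80); to W3 = (-185, -35, +1.17).
Determinant of the coordinate differences = (-45)·(-35) − (-185)·120 = 23775.
∂h/∂x = [(-0.80)·(-35) − (+1.17)·120] / 23775 = -0.004728
∂h/∂y = [(-45)·(+1.17) − (-185)·(-0.80)] / 23775 = -0.008440
Flow direction (−∇h) has components (+0.004728 E, +0.008440 N).
Azimuth = atan2(E, N) = atan2(+0.004728, +0.008440) = 29.3° ≈ 029°.

029°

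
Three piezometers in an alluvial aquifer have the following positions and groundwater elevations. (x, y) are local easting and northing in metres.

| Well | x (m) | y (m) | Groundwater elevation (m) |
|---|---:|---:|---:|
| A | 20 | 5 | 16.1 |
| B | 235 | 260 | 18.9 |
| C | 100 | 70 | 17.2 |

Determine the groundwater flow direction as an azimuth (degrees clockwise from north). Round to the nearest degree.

277°

Three-point gradient (reference A): Δ to B = (215, 255, +2.8), Δ to C = (80, 65, +1.1).
∂h/∂x = +0.01533, ∂h/∂y = -0.001946 (det = -6425).
Flow direction (−∇h) has components (-0.01533 E, +0.001946 N).
Azimuth = atan2(E, N) = atan2(-0.01533, +0.001946) = 277.2° ≈ 277°.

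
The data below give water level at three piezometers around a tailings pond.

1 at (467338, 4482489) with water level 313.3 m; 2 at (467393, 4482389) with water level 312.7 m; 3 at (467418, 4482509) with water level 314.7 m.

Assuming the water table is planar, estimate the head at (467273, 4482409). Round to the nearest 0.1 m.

311.3 m

Three-point gradient (reference 1): Δ to 2 = (55, -100, -0.6), Δ to 3 = (80, 20, +1.4).
∂h/∂x = +0.01407, ∂h/∂y = +0.01374 (det = 9100).
h(467273, 4482409) = 313.3 + (+0.01407)·(-65) + (+0.01374)·(-80) = 313.3 -0.914 -1.099 = 311.287 m.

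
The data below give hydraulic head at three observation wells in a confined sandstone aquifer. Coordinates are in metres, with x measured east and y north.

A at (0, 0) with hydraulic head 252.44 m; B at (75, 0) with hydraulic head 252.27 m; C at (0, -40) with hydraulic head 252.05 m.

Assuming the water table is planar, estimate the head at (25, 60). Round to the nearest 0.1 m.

253.0 m

∂h/∂x = (252.27 − 252.44) / (75 − 0) = -0.002267
∂h/∂y = (252.05 − 252.44) / (-40 − 0) = +0.009750
h(25, 60) = 252.44 + (-0.002267)·(25) + (+0.009750)·(60) = 252.44 -0.057 +0.585 = 252.968 m.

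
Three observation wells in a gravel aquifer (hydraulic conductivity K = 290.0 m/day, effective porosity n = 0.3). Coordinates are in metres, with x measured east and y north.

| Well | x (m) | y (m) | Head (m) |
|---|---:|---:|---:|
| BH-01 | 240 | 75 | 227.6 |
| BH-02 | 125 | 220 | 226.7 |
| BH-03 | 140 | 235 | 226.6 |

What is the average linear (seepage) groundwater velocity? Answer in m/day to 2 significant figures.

6.2 m/day

Taking BH-01 as reference: BH-02−BH-01 = (-115, 145, -0.9); BH-03−BH-01 = (-100, 160, -1.0).
Determinant of the coordinate differences = (-115)·160 − (-100)·145 = -3900.
∂h/∂x = [(-0.9)·160 − (-1.0)·145] / -3900 = -0.0002564
∂h/∂y = [(-115)·(-1.0) − (-100)·(-0.9)] / -3900 = -0.006410
|∇h| = √(-0.0002564² + -0.006410²) = 0.006415
Seepage velocity v = K·i/n = 290.0 × 0.006415 / 0.3 = 6.201 m/day.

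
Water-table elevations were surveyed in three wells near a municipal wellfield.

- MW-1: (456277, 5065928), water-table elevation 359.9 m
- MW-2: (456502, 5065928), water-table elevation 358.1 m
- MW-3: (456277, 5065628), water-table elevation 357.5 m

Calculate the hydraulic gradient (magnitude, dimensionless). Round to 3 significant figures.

∂h/∂x = (358.1 − 359.9) / (456502 − 456277) = -0.008000
∂h/∂y = (357.5 − 359.9) / (5065628 − 5065928) = +0.008000
|∇h| = √(-0.008000² + 0.008000²) = 0.01131

0.0113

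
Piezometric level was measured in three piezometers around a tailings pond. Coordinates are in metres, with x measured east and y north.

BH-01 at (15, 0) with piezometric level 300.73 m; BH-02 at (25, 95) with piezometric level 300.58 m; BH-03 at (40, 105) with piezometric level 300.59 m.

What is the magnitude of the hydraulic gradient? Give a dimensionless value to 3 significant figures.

0.00256

Taking BH-01 as reference: BH-02−BH-01 = (10, 95, -0.15); BH-03−BH-01 = (25, 105, -0.14).
Solve a·Δx + b·Δy = Δh: det = 10·105 − 25·95 = -1325.
∂h/∂x = [(-0.15)·105 − (-0.14)·95] / -1325 = +0.001849
∂h/∂y = [10·(-0.14) − 25·(-0.15)] / -1325 = -0.001774
|∇h| = √(0.001849² + -0.001774²) = 0.002562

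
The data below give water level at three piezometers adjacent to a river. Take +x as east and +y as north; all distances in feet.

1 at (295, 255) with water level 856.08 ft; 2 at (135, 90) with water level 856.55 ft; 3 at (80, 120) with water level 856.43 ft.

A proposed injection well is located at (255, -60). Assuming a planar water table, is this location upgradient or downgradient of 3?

upgradient

Taking 1 as reference: 2−1 = (-160, -165, +0.47); 3−1 = (-215, -135, +0.35).
Determinant of the coordinate differences = (-160)·(-135) − (-215)·(-165) = -13875.
∂h/∂x = [(+0.47)·(-135) − (+0.35)·(-165)] / -13875 = +0.0004108
∂h/∂y = [(-160)·(+0.35) − (-215)·(+0.47)] / -13875 = -0.003247
Head at (255, -60) = 856.08 + (+0.0004108)·(-40) + (-0.003247)·(-315) = 857.09 ft.
That is higher than the 856.43 ft at 3, so the point is upgradient.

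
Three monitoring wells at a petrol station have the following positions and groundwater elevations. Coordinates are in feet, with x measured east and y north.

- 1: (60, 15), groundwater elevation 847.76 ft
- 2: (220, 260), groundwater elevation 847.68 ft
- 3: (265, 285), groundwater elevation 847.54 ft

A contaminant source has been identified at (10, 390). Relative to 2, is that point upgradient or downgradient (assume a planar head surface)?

With h = a·x + b·y + c and 1 as origin, the differences give:
  160·a + 245·b = -0.08
  205·a + 270·b = -0.22
Eliminate b (×270 and ×245, subtract): -7025·a = 32.300 → a = ∂h/∂x = -0.004598
Back-substitute: b = ∂h/∂y = +0.002676.
Head at (10, 390) = 847.76 + (-0.004598)·(-50) + (+0.002676)·(375) = 848.99 ft.
That is higher than the 847.68 ft at 2, so the point is upgradient.

upgradient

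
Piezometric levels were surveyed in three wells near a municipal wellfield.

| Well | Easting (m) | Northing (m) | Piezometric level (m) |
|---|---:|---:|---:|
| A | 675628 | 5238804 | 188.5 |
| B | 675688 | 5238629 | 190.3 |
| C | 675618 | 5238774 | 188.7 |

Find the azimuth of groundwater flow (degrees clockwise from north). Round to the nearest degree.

328°

Taking A as reference: B−A = (60, -175, +1.8); C−A = (-10, -30, +0.2).
Determinant of the coordinate differences = 60·(-30) − (-10)·(-175) = -3550.
∂h/∂x = [(+1.8)·(-30) − (+0.2)·(-175)] / -3550 = +0.005352
∂h/∂y = [60·(+0.2) − (-10)·(+1.8)] / -3550 = -0.008451
Flow direction (−∇h) has components (-0.005352 E, +0.008451 N).
Azimuth = atan2(E, N) = atan2(-0.005352, +0.008451) = 327.7° ≈ 328°.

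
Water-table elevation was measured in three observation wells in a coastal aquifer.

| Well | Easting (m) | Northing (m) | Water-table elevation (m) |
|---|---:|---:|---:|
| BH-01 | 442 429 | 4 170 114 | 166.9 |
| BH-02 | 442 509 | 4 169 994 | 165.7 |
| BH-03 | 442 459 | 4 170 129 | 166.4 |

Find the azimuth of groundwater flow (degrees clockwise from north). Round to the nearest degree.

Differences from BH-01: to BH-02 (Δx, Δy, Δh) = (80, -120, -1.2); to BH-03 = (30, 15, -0.5).
Solve a·Δx + b·Δy = Δh: det = 80·15 − 30·(-120) = 4800.
∂h/∂x = [(-1.2)·15 − (-0.5)·(-120)] / 4800 = -0.01625
∂h/∂y = [80·(-0.5) − 30·(-1.2)] / 4800 = -0.0008333
Flow direction (−∇h) has components (+0.01625 E, +0.0008333 N).
Azimuth = atan2(E, N) = atan2(+0.01625, +0.0008333) = 87.1° ≈ 087°.

087°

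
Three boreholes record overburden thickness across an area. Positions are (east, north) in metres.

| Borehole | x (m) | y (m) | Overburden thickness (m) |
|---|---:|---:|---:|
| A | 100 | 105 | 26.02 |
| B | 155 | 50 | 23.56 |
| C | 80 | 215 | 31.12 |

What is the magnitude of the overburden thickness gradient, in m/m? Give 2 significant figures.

With d = a·x + b·y + c and A as origin, the differences give:
  55·a + (-55)·b = -2.46
  (-20)·a + 110·b = +5.10
Eliminate b (×110 and ×(-55), subtract): 4950·a = 9.900 → a = ∂d/∂x = +0.002000
Back-substitute: b = ∂d/∂y = +0.04673.
|∇f| = √(0.002000² + 0.04673²) = 0.04677 m/m

0.047 m/m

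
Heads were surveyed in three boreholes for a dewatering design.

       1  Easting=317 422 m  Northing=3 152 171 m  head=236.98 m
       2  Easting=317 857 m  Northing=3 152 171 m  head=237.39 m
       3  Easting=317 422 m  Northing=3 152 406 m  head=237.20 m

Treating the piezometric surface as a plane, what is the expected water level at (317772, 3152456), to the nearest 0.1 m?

∂h/∂x = (237.39 − 236.98) / (317857 − 317422) = +0.0009425
∂h/∂y = (237.20 − 236.98) / (3152406 − 3152171) = +0.0009362
h(317772, 3152456) = 236.98 + (+0.0009425)·(350) + (+0.0009362)·(285) = 236.98 +0.330 +0.267 = 237.577 m.

237.6 m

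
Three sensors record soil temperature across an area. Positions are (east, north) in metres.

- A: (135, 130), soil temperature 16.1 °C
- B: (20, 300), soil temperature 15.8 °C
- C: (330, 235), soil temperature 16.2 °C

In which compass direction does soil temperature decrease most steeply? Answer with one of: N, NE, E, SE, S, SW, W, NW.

NW

Differences from A: to B (Δx, Δy, Δh) = (-115, 170, -0.3); to C = (195, 105, +0.1).
Solve a·Δx + b·Δy = ΔT: det = (-115)·105 − 195·170 = -45225.
∂T/∂x = [(-0.3)·105 − (+0.1)·170] / -45225 = +0.001072
∂T/∂y = [(-115)·(+0.1) − 195·(-0.3)] / -45225 = -0.001039
Steepest decrease is along −∇f = (-0.001072 E, +0.001039 N) → northwest.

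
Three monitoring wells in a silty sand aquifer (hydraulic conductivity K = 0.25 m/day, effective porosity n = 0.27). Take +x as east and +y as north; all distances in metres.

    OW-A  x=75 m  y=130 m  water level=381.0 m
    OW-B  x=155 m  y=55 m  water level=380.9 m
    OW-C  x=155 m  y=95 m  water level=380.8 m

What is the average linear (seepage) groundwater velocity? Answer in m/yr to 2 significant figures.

1.5 m/yr

Taking OW-A as reference: OW-B−OW-A = (80, -75, -0.1); OW-C−OW-A = (80, -35, -0.2).
Determinant of the coordinate differences = 80·(-35) − 80·(-75) = 3200.
∂h/∂x = [(-0.1)·(-35) − (-0.2)·(-75)] / 3200 = -0.003594
∂h/∂y = [80·(-0.2) − 80·(-0.1)] / 3200 = -0.002500
|∇h| = √(-0.003594² + -0.002500²) = 0.004378
Seepage velocity v = K·i/n = 0.25 × 0.004378 / 0.27 = 0.004054 m/day = 1.481 m/yr.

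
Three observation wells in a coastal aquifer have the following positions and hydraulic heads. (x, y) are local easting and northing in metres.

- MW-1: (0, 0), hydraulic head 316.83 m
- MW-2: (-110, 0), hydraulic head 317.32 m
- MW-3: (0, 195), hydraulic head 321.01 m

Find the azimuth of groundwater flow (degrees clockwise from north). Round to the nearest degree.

∂h/∂x = (317.32 − 316.83) / (-110 − 0) = -0.004455
∂h/∂y = (321.01 − 316.83) / (195 − 0) = +0.02144
Flow direction (−∇h) has components (+0.004455 E, -0.02144 N).
Azimuth = atan2(E, N) = atan2(+0.004455, -0.02144) = 168.3° ≈ 168°.

168°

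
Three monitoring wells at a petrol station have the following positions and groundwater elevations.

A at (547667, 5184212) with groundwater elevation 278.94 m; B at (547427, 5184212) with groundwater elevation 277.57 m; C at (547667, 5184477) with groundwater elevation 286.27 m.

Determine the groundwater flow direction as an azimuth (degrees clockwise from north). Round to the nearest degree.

∂h/∂x = (277.57 − 278.94) / (547427 − 547667) = +0.005708
∂h/∂y = (286.27 − 278.94) / (5184477 − 5184212) = +0.02766
Flow direction (−∇h) has components (-0.005708 E, -0.02766 N).
Azimuth = atan2(E, N) = atan2(-0.005708, -0.02766) = 191.7° ≈ 192°.

192°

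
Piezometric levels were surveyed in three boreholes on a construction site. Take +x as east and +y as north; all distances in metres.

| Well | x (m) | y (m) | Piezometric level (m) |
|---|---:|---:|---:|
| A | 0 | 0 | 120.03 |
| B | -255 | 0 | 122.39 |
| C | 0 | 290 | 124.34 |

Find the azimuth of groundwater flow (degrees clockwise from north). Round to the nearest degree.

∂h/∂x = (122.39 − 120.03) / (-255 − 0) = -0.009255
∂h/∂y = (124.34 − 120.03) / (290 − 0) = +0.01486
Flow direction (−∇h) has components (+0.009255 E, -0.01486 N).
Azimuth = atan2(E, N) = atan2(+0.009255, -0.01486) = 148.1° ≈ 148°.

148°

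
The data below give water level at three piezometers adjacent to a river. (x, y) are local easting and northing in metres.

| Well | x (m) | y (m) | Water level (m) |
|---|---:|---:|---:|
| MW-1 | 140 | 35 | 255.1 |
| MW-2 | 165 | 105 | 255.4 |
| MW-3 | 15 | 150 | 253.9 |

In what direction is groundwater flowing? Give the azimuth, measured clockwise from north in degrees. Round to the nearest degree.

With h = a·x + b·y + c and MW-1 as origin, the differences give:
  25·a + 70·b = +0.3
  (-125)·a + 115·b = -1.2
Eliminate b (×115 and ×70, subtract): 11625·a = 118.50 → a = ∂h/∂x = +0.01019
Back-substitute: b = ∂h/∂y = +0.0006452.
Flow direction (−∇h) has components (-0.01019 E, -0.0006452 N).
Azimuth = atan2(E, N) = atan2(-0.01019, -0.0006452) = 266.4° ≈ 266°.

266°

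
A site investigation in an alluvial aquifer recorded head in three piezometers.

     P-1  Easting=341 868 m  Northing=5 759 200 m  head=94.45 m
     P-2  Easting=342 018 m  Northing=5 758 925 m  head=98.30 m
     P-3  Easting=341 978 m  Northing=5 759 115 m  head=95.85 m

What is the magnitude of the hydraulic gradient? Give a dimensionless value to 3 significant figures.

0.0126

With h = a·x + b·y + c and P-1 as origin, the differences give:
  150·a + (-275)·b = +3.85
  110·a + (-85)·b = +1.40
Eliminate b (×(-85) and ×(-275), subtract): 17500·a = 57.750 → a = ∂h/∂x = +0.003300
Back-substitute: b = ∂h/∂y = -0.01220.
|∇h| = √(0.003300² + -0.01220²) = 0.01264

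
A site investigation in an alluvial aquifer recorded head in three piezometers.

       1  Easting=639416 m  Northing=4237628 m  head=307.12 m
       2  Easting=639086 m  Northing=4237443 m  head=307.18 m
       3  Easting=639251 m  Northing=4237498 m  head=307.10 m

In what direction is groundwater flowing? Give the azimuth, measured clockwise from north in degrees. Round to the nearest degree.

145°

With h = a·x + b·y + c and 1 as origin, the differences give:
  (-330)·a + (-185)·b = +0.06
  (-165)·a + (-130)·b = -0.02
Eliminate b (×(-130) and ×(-185), subtract): 12375·a = -11.500 → a = ∂h/∂x = -0.0009293
Back-substitute: b = ∂h/∂y = +0.001333.
Flow direction (−∇h) has components (+0.0009293 E, -0.001333 N).
Azimuth = atan2(E, N) = atan2(+0.0009293, -0.001333) = 145.1° ≈ 145°.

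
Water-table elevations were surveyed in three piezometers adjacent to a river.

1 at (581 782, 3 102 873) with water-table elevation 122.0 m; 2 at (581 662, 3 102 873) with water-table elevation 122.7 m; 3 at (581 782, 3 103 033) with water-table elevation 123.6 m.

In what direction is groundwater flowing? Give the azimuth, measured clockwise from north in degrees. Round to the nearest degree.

∂h/∂x = (122.7 − 122.0) / (581662 − 581782) = -0.005833
∂h/∂y = (123.6 − 122.0) / (3103033 − 3102873) = +0.010000
Flow direction (−∇h) has components (+0.005833 E, -0.010000 N).
Azimuth = atan2(E, N) = atan2(+0.005833, -0.010000) = 149.7° ≈ 150°.

150°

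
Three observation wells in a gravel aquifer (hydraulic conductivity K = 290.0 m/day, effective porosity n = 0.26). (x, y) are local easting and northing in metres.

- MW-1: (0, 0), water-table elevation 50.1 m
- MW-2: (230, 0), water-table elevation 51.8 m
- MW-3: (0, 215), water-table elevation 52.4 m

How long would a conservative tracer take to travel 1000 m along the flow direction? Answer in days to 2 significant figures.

∂h/∂x = (51.8 − 50.1) / (230 − 0) = +0.007391
∂h/∂y = (52.4 − 50.1) / (215 − 0) = +0.01070
|∇h| = √(0.007391² + 0.01070²) = 0.013
Seepage velocity v = K·i/n = 290.0 × 0.013 / 0.26 = 14.5 m/day.
t = 1000 / 14.5 = 68.97 days.

69 days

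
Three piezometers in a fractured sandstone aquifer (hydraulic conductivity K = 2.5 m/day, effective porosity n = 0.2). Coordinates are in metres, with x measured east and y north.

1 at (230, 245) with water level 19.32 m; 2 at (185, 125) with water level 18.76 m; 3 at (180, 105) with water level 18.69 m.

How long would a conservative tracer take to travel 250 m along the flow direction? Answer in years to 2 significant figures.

With h = a·x + b·y + c and 1 as origin, the differences give:
  (-45)·a + (-120)·b = -0.56
  (-50)·a + (-140)·b = -0.63
Eliminate b (×(-140) and ×(-120), subtract): 300·a = 2.800 → a = ∂h/∂x = +0.009333
Back-substitute: b = ∂h/∂y = +0.001167.
|∇h| = √(0.009333² + 0.001167²) = 0.009406
Seepage velocity v = K·i/n = 2.5 × 0.009406 / 0.2 = 0.1176 m/day.
t = 250 / 0.1176 = 2126 days = 5.82 years.

5.8 years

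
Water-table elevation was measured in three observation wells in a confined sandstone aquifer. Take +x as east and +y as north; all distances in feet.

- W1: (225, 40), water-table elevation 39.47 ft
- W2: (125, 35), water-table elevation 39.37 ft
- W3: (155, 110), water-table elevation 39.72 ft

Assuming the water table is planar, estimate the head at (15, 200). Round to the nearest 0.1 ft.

40.0 ft

Differences from W1: to W2 (Δx, Δy, Δh) = (-100, -5, -0.10); to W3 = (-70, 70, +0.25).
Determinant of the coordinate differences = (-100)·70 − (-70)·(-5) = -7350.
∂h/∂x = [(-0.10)·70 − (+0.25)·(-5)] / -7350 = +0.0007823
∂h/∂y = [(-100)·(+0.25) − (-70)·(-0.10)] / -7350 = +0.004354
h(15, 200) = 39.47 + (+0.0007823)·(-210) + (+0.004354)·(160) = 39.47 -0.164 +0.697 = 40.002 ft.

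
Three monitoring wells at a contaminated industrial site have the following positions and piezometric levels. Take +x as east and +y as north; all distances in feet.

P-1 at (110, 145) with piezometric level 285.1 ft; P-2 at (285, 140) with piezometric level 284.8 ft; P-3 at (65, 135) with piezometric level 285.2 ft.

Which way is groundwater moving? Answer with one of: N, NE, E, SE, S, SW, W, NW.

With h = a·x + b·y + c and P-1 as origin, the differences give:
  175·a + (-5)·b = -0.3
  (-45)·a + (-10)·b = +0.1
Eliminate b (×(-10) and ×(-5), subtract): -1975·a = 3.50 → a = ∂h/∂x = -0.001772
Back-substitute: b = ∂h/∂y = -0.002025.
Flow = −∇h = (+0.001772 east, +0.002025 north), which points northeast.

NE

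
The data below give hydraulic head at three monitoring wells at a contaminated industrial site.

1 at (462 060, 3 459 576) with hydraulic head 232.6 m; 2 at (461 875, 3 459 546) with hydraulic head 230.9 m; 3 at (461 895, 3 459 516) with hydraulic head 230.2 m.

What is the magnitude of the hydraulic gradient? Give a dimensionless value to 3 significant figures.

0.0270

Taking 1 as reference: 2−1 = (-185, -30, -1.7); 3−1 = (-165, -60, -2.4).
Solve a·Δx + b·Δy = Δh: det = (-185)·(-60) − (-165)·(-30) = 6150.
∂h/∂x = [(-1.7)·(-60) − (-2.4)·(-30)] / 6150 = +0.004878
∂h/∂y = [(-185)·(-2.4) − (-165)·(-1.7)] / 6150 = +0.02659
|∇h| = √(0.004878² + 0.02659²) = 0.02703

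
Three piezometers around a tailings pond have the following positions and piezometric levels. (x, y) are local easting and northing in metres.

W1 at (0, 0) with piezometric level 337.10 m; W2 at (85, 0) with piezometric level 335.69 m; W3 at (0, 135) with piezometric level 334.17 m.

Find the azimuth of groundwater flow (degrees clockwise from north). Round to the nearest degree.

∂h/∂x = (335.69 − 337.10) / (85 − 0) = -0.01659
∂h/∂y = (334.17 − 337.10) / (135 − 0) = -0.02170
Flow direction (−∇h) has components (+0.01659 E, +0.02170 N).
Azimuth = atan2(E, N) = atan2(+0.01659, +0.02170) = 37.4° ≈ 037°.

037°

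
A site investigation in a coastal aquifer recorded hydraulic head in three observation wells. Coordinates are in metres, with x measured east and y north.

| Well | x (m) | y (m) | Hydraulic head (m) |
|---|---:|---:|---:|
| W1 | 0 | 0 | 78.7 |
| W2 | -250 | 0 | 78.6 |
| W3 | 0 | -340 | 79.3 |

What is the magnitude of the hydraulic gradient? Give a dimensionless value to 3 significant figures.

0.00181

∂h/∂x = (78.6 − 78.7) / (-250 − 0) = +0.0004000
∂h/∂y = (79.3 − 78.7) / (-340 − 0) = -0.001765
|∇h| = √(0.0004000² + -0.001765²) = 0.00181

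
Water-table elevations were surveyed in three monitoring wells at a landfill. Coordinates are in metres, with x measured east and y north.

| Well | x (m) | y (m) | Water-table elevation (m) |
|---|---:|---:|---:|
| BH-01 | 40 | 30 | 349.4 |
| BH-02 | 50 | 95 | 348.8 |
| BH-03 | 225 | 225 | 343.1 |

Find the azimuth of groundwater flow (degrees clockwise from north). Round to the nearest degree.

081°

Three-point gradient (reference BH-01): Δ to BH-02 = (10, 65, -0.6), Δ to BH-03 = (185, 195, -6.3).
∂h/∂x = -0.02903, ∂h/∂y = -0.004764 (det = -10075).
Flow direction (−∇h) has components (+0.02903 E, +0.004764 N).
Azimuth = atan2(E, N) = atan2(+0.02903, +0.004764) = 80.7° ≈ 081°.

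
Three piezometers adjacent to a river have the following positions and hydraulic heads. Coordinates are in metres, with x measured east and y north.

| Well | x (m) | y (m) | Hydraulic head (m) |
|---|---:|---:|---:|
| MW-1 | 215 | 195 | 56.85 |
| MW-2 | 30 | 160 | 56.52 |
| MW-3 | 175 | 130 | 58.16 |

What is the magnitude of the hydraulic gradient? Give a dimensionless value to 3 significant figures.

Differences from MW-1: to MW-2 (Δx, Δy, Δh) = (-185, -35, -0.33); to MW-3 = (-40, -65, +1.31).
Determinant of the coordinate differences = (-185)·(-65) − (-40)·(-35) = 10625.
∂h/∂x = [(-0.33)·(-65) − (+1.31)·(-35)] / 10625 = +0.006334
∂h/∂y = [(-185)·(+1.31) − (-40)·(-0.33)] / 10625 = -0.02405
|∇h| = √(0.006334² + -0.02405²) = 0.02487

0.0249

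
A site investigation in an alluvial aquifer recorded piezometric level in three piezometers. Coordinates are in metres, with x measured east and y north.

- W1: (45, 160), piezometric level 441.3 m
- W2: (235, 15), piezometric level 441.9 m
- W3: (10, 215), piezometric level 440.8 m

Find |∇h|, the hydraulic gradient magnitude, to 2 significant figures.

0.016

With h = a·x + b·y + c and W1 as origin, the differences give:
  190·a + (-145)·b = +0.6
  (-35)·a + 55·b = -0.5
Eliminate b (×55 and ×(-145), subtract): 5375·a = -39.50 → a = ∂h/∂x = -0.007349
Back-substitute: b = ∂h/∂y = -0.01377.
|∇h| = √(-0.007349² + -0.01377²) = 0.01561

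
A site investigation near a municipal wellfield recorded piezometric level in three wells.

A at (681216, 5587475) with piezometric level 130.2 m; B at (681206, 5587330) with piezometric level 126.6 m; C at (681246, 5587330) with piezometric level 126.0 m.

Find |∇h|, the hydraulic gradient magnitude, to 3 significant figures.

0.0299

Differences from A: to B (Δx, Δy, Δh) = (-10, -145, -3.6); to C = (30, -145, -4.2).
Solve a·Δx + b·Δy = Δh: det = (-10)·(-145) − 30·(-145) = 5800.
∂h/∂x = [(-3.6)·(-145) − (-4.2)·(-145)] / 5800 = -0.01500
∂h/∂y = [(-10)·(-4.2) − 30·(-3.6)] / 5800 = +0.02586
|∇h| = √(-0.01500² + 0.02586²) = 0.0299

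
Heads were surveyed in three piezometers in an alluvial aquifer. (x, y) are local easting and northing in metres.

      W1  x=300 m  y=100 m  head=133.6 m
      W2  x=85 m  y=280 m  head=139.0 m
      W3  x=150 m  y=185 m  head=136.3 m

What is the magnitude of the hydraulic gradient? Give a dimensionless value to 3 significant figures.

With h = a·x + b·y + c and W1 as origin, the differences give:
  (-215)·a + 180·b = +5.4
  (-150)·a + 85·b = +2.7
Eliminate b (×85 and ×180, subtract): 8725·a = -27.00 → a = ∂h/∂x = -0.003095
Back-substitute: b = ∂h/∂y = +0.02630.
|∇h| = √(-0.003095² + 0.02630²) = 0.02648

0.0265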